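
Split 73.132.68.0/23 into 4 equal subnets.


New prefix = 23 + 2 = 25
Each subnet has 128 addresses
  73.132.68.0/25
  73.132.68.128/25
  73.132.69.0/25
  73.132.69.128/25
Subnets: 73.132.68.0/25, 73.132.68.128/25, 73.132.69.0/25, 73.132.69.128/25


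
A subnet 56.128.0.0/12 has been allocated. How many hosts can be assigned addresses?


Host bits = 32 - 12 = 20
Total addresses = 2^20 = 1048576
Usable = total - 2 (network and broadcast)
Usable hosts: 1048574


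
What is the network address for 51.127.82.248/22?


IP:   00110011.01111111.01010010.11111000
Mask: 11111111.11111111.11111100.00000000
AND operation:
Net:  00110011.01111111.01010000.00000000
Network: 51.127.80.0/22


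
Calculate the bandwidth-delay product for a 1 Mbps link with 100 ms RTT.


BDP = bandwidth * RTT
= 1 Mbps * 100 ms
= 1 * 1e6 * 100 / 1000 bits
= 100000 bits
= 12500 bytes
= 12.207 KB
BDP = 100000 bits (12500 bytes)


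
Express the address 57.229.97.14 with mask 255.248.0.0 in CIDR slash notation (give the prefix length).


Binary: 11111111.11111000.00000000.00000000
Count leading 1s
Prefix: /13


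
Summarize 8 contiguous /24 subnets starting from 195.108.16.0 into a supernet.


Original prefix: /24
Number of subnets: 8 = 2^3
New prefix = 24 - 3 = 21
Supernet: 195.108.16.0/21


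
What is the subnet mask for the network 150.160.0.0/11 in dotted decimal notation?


/11 means 11 network bits, 21 host bits
Binary: 11111111111000000000000000000000
Mask: 255.224.0.0


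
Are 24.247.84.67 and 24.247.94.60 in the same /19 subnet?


Mask: 255.255.224.0
24.247.84.67 AND mask = 24.247.64.0
24.247.94.60 AND mask = 24.247.64.0
Yes, same subnet (24.247.64.0)


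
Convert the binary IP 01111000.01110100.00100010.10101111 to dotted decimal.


01111000 = 120
01110100 = 116
00100010 = 34
10101111 = 175
IP: 120.116.34.175


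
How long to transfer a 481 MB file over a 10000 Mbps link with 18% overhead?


Effective throughput = 10000 * (1 - 18/100) = 8200 Mbps
File size in Mb = 481 * 8 = 3848 Mb
Time = 3848 / 8200
Time = 0.4693 seconds


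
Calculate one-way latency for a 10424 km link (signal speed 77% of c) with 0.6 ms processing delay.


Speed = 0.77 * 3e5 km/s = 231000 km/s
Propagation delay = 10424 / 231000 = 0.0451 s = 45.1255 ms
Processing delay = 0.6 ms
Total one-way latency = 45.7255 ms


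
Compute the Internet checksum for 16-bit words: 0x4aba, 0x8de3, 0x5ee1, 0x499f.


Sum all words (with carry folding):
+ 0x4aba = 0x4aba
+ 0x8de3 = 0xd89d
+ 0x5ee1 = 0x377f
+ 0x499f = 0x811e
One's complement: ~0x811e
Checksum = 0x7ee1


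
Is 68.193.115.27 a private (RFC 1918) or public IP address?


RFC 1918 private ranges:
  10.0.0.0/8 (10.0.0.0 - 10.255.255.255)
  172.16.0.0/12 (172.16.0.0 - 172.31.255.255)
  192.168.0.0/16 (192.168.0.0 - 192.168.255.255)
Public (not in any RFC 1918 range)


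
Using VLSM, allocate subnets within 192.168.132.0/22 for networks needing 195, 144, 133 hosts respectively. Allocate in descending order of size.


195 hosts -> /24 (254 usable): 192.168.132.0/24
144 hosts -> /24 (254 usable): 192.168.133.0/24
133 hosts -> /24 (254 usable): 192.168.134.0/24
Allocation: 192.168.132.0/24 (195 hosts, 254 usable); 192.168.133.0/24 (144 hosts, 254 usable); 192.168.134.0/24 (133 hosts, 254 usable)


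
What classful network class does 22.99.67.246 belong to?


First octet: 22
Binary: 00010110
0xxxxxxx -> Class A (1-126)
Class A, default mask 255.0.0.0 (/8)


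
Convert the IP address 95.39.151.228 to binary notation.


95 = 01011111
39 = 00100111
151 = 10010111
228 = 11100100
Binary: 01011111.00100111.10010111.11100100


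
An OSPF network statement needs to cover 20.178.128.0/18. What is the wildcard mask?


Subnet mask: 255.255.192.0
Wildcard = 255.255.255.255 - subnet mask
255 - 255 = 0
255 - 255 = 0
255 - 192 = 63
255 - 0 = 255
Wildcard: 0.0.63.255


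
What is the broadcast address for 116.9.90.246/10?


Network: 116.0.0.0/10
Host bits = 22
Set all host bits to 1:
Broadcast: 116.63.255.255


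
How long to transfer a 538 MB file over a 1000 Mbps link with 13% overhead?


Effective throughput = 1000 * (1 - 13/100) = 870 Mbps
File size in Mb = 538 * 8 = 4304 Mb
Time = 4304 / 870
Time = 4.9471 seconds


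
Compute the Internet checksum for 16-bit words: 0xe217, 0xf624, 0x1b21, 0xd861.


Sum all words (with carry folding):
+ 0xe217 = 0xe217
+ 0xf624 = 0xd83c
+ 0x1b21 = 0xf35d
+ 0xd861 = 0xcbbf
One's complement: ~0xcbbf
Checksum = 0x3440


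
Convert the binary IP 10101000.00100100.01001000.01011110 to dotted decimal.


10101000 = 168
00100100 = 36
01001000 = 72
01011110 = 94
IP: 168.36.72.94


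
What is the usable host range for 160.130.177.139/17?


Network: 160.130.128.0
Broadcast: 160.130.255.255
First usable = network + 1
Last usable = broadcast - 1
Range: 160.130.128.1 to 160.130.255.254


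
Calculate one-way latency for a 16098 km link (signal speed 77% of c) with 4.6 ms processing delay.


Speed = 0.77 * 3e5 km/s = 231000 km/s
Propagation delay = 16098 / 231000 = 0.0697 s = 69.6883 ms
Processing delay = 4.6 ms
Total one-way latency = 74.2883 ms


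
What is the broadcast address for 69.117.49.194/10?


Network: 69.64.0.0/10
Host bits = 22
Set all host bits to 1:
Broadcast: 69.127.255.255


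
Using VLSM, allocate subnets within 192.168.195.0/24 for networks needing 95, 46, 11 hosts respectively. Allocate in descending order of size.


95 hosts -> /25 (126 usable): 192.168.195.0/25
46 hosts -> /26 (62 usable): 192.168.195.128/26
11 hosts -> /28 (14 usable): 192.168.195.192/28
Allocation: 192.168.195.0/25 (95 hosts, 126 usable); 192.168.195.128/26 (46 hosts, 62 usable); 192.168.195.192/28 (11 hosts, 14 usable)


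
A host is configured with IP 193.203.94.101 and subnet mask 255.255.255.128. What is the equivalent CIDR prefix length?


Binary: 11111111.11111111.11111111.10000000
Count leading 1s
Prefix: /25


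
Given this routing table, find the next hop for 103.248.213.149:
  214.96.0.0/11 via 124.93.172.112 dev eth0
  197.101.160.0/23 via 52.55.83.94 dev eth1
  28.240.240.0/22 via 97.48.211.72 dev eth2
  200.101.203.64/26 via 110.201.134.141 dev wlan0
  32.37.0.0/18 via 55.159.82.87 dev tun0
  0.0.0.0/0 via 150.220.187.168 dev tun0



Longest prefix match for 103.248.213.149:
  /11 214.96.0.0: no
  /23 197.101.160.0: no
  /22 28.240.240.0: no
  /26 200.101.203.64: no
  /18 32.37.0.0: no
  /0 0.0.0.0: MATCH
Selected: next-hop 150.220.187.168 via tun0 (matched /0)


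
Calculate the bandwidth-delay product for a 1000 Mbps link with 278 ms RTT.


BDP = bandwidth * RTT
= 1000 Mbps * 278 ms
= 1000 * 1e6 * 278 / 1000 bits
= 278000000 bits
= 34750000 bytes
= 33935.5469 KB
BDP = 278000000 bits (34750000 bytes)


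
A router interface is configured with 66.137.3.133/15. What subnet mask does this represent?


/15 means 15 network bits, 17 host bits
Binary: 11111111111111100000000000000000
Mask: 255.254.0.0


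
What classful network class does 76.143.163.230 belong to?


First octet: 76
Binary: 01001100
0xxxxxxx -> Class A (1-126)
Class A, default mask 255.0.0.0 (/8)


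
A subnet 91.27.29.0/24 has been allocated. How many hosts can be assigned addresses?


Host bits = 32 - 24 = 8
Total addresses = 2^8 = 256
Usable = total - 2 (network and broadcast)
Usable hosts: 254


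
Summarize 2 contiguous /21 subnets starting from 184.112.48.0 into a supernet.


Original prefix: /21
Number of subnets: 2 = 2^1
New prefix = 21 - 1 = 20
Supernet: 184.112.48.0/20


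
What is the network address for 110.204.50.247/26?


IP:   01101110.11001100.00110010.11110111
Mask: 11111111.11111111.11111111.11000000
AND operation:
Net:  01101110.11001100.00110010.11000000
Network: 110.204.50.192/26


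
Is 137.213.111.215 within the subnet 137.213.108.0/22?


Subnet network: 137.213.108.0
Test IP AND mask: 137.213.108.0
Yes, 137.213.111.215 is in 137.213.108.0/22


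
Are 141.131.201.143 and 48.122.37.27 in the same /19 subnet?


Mask: 255.255.224.0
141.131.201.143 AND mask = 141.131.192.0
48.122.37.27 AND mask = 48.122.32.0
No, different subnets (141.131.192.0 vs 48.122.32.0)


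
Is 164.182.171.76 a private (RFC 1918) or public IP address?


RFC 1918 private ranges:
  10.0.0.0/8 (10.0.0.0 - 10.255.255.255)
  172.16.0.0/12 (172.16.0.0 - 172.31.255.255)
  192.168.0.0/16 (192.168.0.0 - 192.168.255.255)
Public (not in any RFC 1918 range)


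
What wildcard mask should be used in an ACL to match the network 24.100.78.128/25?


Subnet mask: 255.255.255.128
Wildcard = 255.255.255.255 - subnet mask
255 - 255 = 0
255 - 255 = 0
255 - 255 = 0
255 - 128 = 127
Wildcard: 0.0.0.127


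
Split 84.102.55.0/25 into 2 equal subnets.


New prefix = 25 + 1 = 26
Each subnet has 64 addresses
  84.102.55.0/26
  84.102.55.64/26
Subnets: 84.102.55.0/26, 84.102.55.64/26


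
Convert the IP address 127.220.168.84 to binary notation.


127 = 01111111
220 = 11011100
168 = 10101000
84 = 01010100
Binary: 01111111.11011100.10101000.01010100


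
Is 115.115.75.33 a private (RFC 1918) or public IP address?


RFC 1918 private ranges:
  10.0.0.0/8 (10.0.0.0 - 10.255.255.255)
  172.16.0.0/12 (172.16.0.0 - 172.31.255.255)
  192.168.0.0/16 (192.168.0.0 - 192.168.255.255)
Public (not in any RFC 1918 range)


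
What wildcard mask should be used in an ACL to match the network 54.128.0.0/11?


Subnet mask: 255.224.0.0
Wildcard = 255.255.255.255 - subnet mask
255 - 255 = 0
255 - 224 = 31
255 - 0 = 255
255 - 0 = 255
Wildcard: 0.31.255.255


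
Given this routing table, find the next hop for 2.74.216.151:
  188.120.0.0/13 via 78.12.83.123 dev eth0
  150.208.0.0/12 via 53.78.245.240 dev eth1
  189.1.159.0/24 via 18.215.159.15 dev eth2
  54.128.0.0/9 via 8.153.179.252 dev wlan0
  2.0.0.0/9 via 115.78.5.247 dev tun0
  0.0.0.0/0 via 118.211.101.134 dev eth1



Longest prefix match for 2.74.216.151:
  /13 188.120.0.0: no
  /12 150.208.0.0: no
  /24 189.1.159.0: no
  /9 54.128.0.0: no
  /9 2.0.0.0: MATCH
  /0 0.0.0.0: MATCH
Selected: next-hop 115.78.5.247 via tun0 (matched /9)


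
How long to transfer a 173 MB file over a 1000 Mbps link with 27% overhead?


Effective throughput = 1000 * (1 - 27/100) = 730 Mbps
File size in Mb = 173 * 8 = 1384 Mb
Time = 1384 / 730
Time = 1.8959 seconds


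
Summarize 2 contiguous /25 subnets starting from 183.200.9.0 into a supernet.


Original prefix: /25
Number of subnets: 2 = 2^1
New prefix = 25 - 1 = 24
Supernet: 183.200.9.0/24


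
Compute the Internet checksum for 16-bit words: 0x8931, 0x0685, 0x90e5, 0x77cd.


Sum all words (with carry folding):
+ 0x8931 = 0x8931
+ 0x0685 = 0x8fb6
+ 0x90e5 = 0x209c
+ 0x77cd = 0x9869
One's complement: ~0x9869
Checksum = 0x6796


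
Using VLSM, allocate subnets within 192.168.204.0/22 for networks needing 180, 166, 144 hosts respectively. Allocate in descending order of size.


180 hosts -> /24 (254 usable): 192.168.204.0/24
166 hosts -> /24 (254 usable): 192.168.205.0/24
144 hosts -> /24 (254 usable): 192.168.206.0/24
Allocation: 192.168.204.0/24 (180 hosts, 254 usable); 192.168.205.0/24 (166 hosts, 254 usable); 192.168.206.0/24 (144 hosts, 254 usable)


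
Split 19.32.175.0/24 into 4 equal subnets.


New prefix = 24 + 2 = 26
Each subnet has 64 addresses
  19.32.175.0/26
  19.32.175.64/26
  19.32.175.128/26
  19.32.175.192/26
Subnets: 19.32.175.0/26, 19.32.175.64/26, 19.32.175.128/26, 19.32.175.192/26


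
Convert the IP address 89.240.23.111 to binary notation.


89 = 01011001
240 = 11110000
23 = 00010111
111 = 01101111
Binary: 01011001.11110000.00010111.01101111


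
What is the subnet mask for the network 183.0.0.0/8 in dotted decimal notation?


/8 means 8 network bits, 24 host bits
Binary: 11111111000000000000000000000000
Mask: 255.0.0.0


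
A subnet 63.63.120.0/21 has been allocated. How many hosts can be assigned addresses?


Host bits = 32 - 21 = 11
Total addresses = 2^11 = 2048
Usable = total - 2 (network and broadcast)
Usable hosts: 2046


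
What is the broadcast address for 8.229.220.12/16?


Network: 8.229.0.0/16
Host bits = 16
Set all host bits to 1:
Broadcast: 8.229.255.255


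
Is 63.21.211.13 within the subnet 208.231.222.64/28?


Subnet network: 208.231.222.64
Test IP AND mask: 63.21.211.0
No, 63.21.211.13 is not in 208.231.222.64/28


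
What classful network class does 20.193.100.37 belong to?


First octet: 20
Binary: 00010100
0xxxxxxx -> Class A (1-126)
Class A, default mask 255.0.0.0 (/8)


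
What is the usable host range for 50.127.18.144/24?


Network: 50.127.18.0
Broadcast: 50.127.18.255
First usable = network + 1
Last usable = broadcast - 1
Range: 50.127.18.1 to 50.127.18.254


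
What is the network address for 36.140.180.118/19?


IP:   00100100.10001100.10110100.01110110
Mask: 11111111.11111111.11100000.00000000
AND operation:
Net:  00100100.10001100.10100000.00000000
Network: 36.140.160.0/19


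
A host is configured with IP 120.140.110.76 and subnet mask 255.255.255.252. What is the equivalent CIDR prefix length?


Binary: 11111111.11111111.11111111.11111100
Count leading 1s
Prefix: /30


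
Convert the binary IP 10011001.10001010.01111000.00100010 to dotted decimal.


10011001 = 153
10001010 = 138
01111000 = 120
00100010 = 34
IP: 153.138.120.34


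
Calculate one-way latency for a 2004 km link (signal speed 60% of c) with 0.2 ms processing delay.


Speed = 0.6 * 3e5 km/s = 180000 km/s
Propagation delay = 2004 / 180000 = 0.0111 s = 11.1333 ms
Processing delay = 0.2 ms
Total one-way latency = 11.3333 ms


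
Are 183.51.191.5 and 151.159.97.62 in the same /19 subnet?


Mask: 255.255.224.0
183.51.191.5 AND mask = 183.51.160.0
151.159.97.62 AND mask = 151.159.96.0
No, different subnets (183.51.160.0 vs 151.159.96.0)


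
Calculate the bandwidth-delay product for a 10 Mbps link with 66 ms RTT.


BDP = bandwidth * RTT
= 10 Mbps * 66 ms
= 10 * 1e6 * 66 / 1000 bits
= 660000 bits
= 82500 bytes
= 80.5664 KB
BDP = 660000 bits (82500 bytes)


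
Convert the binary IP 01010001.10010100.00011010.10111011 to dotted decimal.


01010001 = 81
10010100 = 148
00011010 = 26
10111011 = 187
IP: 81.148.26.187


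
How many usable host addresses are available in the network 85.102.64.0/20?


Host bits = 32 - 20 = 12
Total addresses = 2^12 = 4096
Usable = total - 2 (network and broadcast)
Usable hosts: 4094


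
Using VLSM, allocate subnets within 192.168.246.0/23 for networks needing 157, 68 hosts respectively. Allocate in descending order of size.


157 hosts -> /24 (254 usable): 192.168.246.0/24
68 hosts -> /25 (126 usable): 192.168.247.0/25
Allocation: 192.168.246.0/24 (157 hosts, 254 usable); 192.168.247.0/25 (68 hosts, 126 usable)


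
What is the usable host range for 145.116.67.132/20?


Network: 145.116.64.0
Broadcast: 145.116.79.255
First usable = network + 1
Last usable = broadcast - 1
Range: 145.116.64.1 to 145.116.79.254


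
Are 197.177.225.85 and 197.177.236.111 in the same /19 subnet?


Mask: 255.255.224.0
197.177.225.85 AND mask = 197.177.224.0
197.177.236.111 AND mask = 197.177.224.0
Yes, same subnet (197.177.224.0)


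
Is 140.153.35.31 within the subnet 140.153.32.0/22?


Subnet network: 140.153.32.0
Test IP AND mask: 140.153.32.0
Yes, 140.153.35.31 is in 140.153.32.0/22


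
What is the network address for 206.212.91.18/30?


IP:   11001110.11010100.01011011.00010010
Mask: 11111111.11111111.11111111.11111100
AND operation:
Net:  11001110.11010100.01011011.00010000
Network: 206.212.91.16/30


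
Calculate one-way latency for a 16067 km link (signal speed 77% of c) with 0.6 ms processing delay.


Speed = 0.77 * 3e5 km/s = 231000 km/s
Propagation delay = 16067 / 231000 = 0.0696 s = 69.5541 ms
Processing delay = 0.6 ms
Total one-way latency = 70.1541 ms


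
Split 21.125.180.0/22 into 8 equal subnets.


New prefix = 22 + 3 = 25
Each subnet has 128 addresses
  21.125.180.0/25
  21.125.180.128/25
  21.125.181.0/25
  21.125.181.128/25
  21.125.182.0/25
  21.125.182.128/25
  21.125.183.0/25
  21.125.183.128/25
Subnets: 21.125.180.0/25, 21.125.180.128/25, 21.125.181.0/25, 21.125.181.128/25, 21.125.182.0/25, 21.125.182.128/25, 21.125.183.0/25, 21.125.183.128/25


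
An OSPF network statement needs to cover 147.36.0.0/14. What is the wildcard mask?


Subnet mask: 255.252.0.0
Wildcard = 255.255.255.255 - subnet mask
255 - 255 = 0
255 - 252 = 3
255 - 0 = 255
255 - 0 = 255
Wildcard: 0.3.255.255


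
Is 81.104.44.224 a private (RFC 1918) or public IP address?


RFC 1918 private ranges:
  10.0.0.0/8 (10.0.0.0 - 10.255.255.255)
  172.16.0.0/12 (172.16.0.0 - 172.31.255.255)
  192.168.0.0/16 (192.168.0.0 - 192.168.255.255)
Public (not in any RFC 1918 range)


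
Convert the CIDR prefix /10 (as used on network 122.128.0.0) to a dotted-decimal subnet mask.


/10 means 10 network bits, 22 host bits
Binary: 11111111110000000000000000000000
Mask: 255.192.0.0


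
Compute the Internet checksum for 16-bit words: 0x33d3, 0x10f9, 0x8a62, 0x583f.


Sum all words (with carry folding):
+ 0x33d3 = 0x33d3
+ 0x10f9 = 0x44cc
+ 0x8a62 = 0xcf2e
+ 0x583f = 0x276e
One's complement: ~0x276e
Checksum = 0xd891


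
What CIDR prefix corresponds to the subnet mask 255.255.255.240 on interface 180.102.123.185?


Binary: 11111111.11111111.11111111.11110000
Count leading 1s
Prefix: /28


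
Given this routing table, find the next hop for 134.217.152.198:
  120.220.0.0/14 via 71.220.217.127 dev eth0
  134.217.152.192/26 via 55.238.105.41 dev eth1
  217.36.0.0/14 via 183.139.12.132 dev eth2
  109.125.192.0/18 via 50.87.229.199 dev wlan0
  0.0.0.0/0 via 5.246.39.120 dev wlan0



Longest prefix match for 134.217.152.198:
  /14 120.220.0.0: no
  /26 134.217.152.192: MATCH
  /14 217.36.0.0: no
  /18 109.125.192.0: no
  /0 0.0.0.0: MATCH
Selected: next-hop 55.238.105.41 via eth1 (matched /26)


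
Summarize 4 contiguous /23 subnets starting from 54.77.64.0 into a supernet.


Original prefix: /23
Number of subnets: 4 = 2^2
New prefix = 23 - 2 = 21
Supernet: 54.77.64.0/21


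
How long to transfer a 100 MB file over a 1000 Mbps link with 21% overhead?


Effective throughput = 1000 * (1 - 21/100) = 790 Mbps
File size in Mb = 100 * 8 = 800 Mb
Time = 800 / 790
Time = 1.0127 seconds


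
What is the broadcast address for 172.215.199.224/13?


Network: 172.208.0.0/13
Host bits = 19
Set all host bits to 1:
Broadcast: 172.215.255.255


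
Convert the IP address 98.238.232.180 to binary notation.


98 = 01100010
238 = 11101110
232 = 11101000
180 = 10110100
Binary: 01100010.11101110.11101000.10110100


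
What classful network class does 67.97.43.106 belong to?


First octet: 67
Binary: 01000011
0xxxxxxx -> Class A (1-126)
Class A, default mask 255.0.0.0 (/8)


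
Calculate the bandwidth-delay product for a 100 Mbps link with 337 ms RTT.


BDP = bandwidth * RTT
= 100 Mbps * 337 ms
= 100 * 1e6 * 337 / 1000 bits
= 33700000 bits
= 4212500 bytes
= 4113.7695 KB
BDP = 33700000 bits (4212500 bytes)


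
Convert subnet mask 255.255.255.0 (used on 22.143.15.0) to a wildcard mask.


Subnet mask: 255.255.255.0
Wildcard = 255.255.255.255 - subnet mask
255 - 255 = 0
255 - 255 = 0
255 - 255 = 0
255 - 0 = 255
Wildcard: 0.0.0.255


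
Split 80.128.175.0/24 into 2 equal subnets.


New prefix = 24 + 1 = 25
Each subnet has 128 addresses
  80.128.175.0/25
  80.128.175.128/25
Subnets: 80.128.175.0/25, 80.128.175.128/25


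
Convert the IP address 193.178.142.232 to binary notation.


193 = 11000001
178 = 10110010
142 = 10001110
232 = 11101000
Binary: 11000001.10110010.10001110.11101000


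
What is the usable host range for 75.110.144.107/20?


Network: 75.110.144.0
Broadcast: 75.110.159.255
First usable = network + 1
Last usable = broadcast - 1
Range: 75.110.144.1 to 75.110.159.254


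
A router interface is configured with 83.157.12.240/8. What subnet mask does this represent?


/8 means 8 network bits, 24 host bits
Binary: 11111111000000000000000000000000
Mask: 255.0.0.0


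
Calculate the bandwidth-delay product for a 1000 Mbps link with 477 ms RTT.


BDP = bandwidth * RTT
= 1000 Mbps * 477 ms
= 1000 * 1e6 * 477 / 1000 bits
= 477000000 bits
= 59625000 bytes
= 58227.5391 KB
BDP = 477000000 bits (59625000 bytes)


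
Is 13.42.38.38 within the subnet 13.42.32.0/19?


Subnet network: 13.42.32.0
Test IP AND mask: 13.42.32.0
Yes, 13.42.38.38 is in 13.42.32.0/19


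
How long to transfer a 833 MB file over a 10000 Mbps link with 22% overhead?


Effective throughput = 10000 * (1 - 22/100) = 7800 Mbps
File size in Mb = 833 * 8 = 6664 Mb
Time = 6664 / 7800
Time = 0.8544 seconds


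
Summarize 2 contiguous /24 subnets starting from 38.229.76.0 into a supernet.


Original prefix: /24
Number of subnets: 2 = 2^1
New prefix = 24 - 1 = 23
Supernet: 38.229.76.0/23


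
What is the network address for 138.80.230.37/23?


IP:   10001010.01010000.11100110.00100101
Mask: 11111111.11111111.11111110.00000000
AND operation:
Net:  10001010.01010000.11100110.00000000
Network: 138.80.230.0/23


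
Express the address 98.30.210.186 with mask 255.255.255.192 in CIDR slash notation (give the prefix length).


Binary: 11111111.11111111.11111111.11000000
Count leading 1s
Prefix: /26


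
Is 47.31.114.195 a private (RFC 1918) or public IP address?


RFC 1918 private ranges:
  10.0.0.0/8 (10.0.0.0 - 10.255.255.255)
  172.16.0.0/12 (172.16.0.0 - 172.31.255.255)
  192.168.0.0/16 (192.168.0.0 - 192.168.255.255)
Public (not in any RFC 1918 range)


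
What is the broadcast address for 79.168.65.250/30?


Network: 79.168.65.248/30
Host bits = 2
Set all host bits to 1:
Broadcast: 79.168.65.251


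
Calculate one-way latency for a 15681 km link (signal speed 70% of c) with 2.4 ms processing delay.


Speed = 0.7 * 3e5 km/s = 210000 km/s
Propagation delay = 15681 / 210000 = 0.0747 s = 74.6714 ms
Processing delay = 2.4 ms
Total one-way latency = 77.0714 ms


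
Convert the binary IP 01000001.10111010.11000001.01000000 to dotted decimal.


01000001 = 65
10111010 = 186
11000001 = 193
01000000 = 64
IP: 65.186.193.64


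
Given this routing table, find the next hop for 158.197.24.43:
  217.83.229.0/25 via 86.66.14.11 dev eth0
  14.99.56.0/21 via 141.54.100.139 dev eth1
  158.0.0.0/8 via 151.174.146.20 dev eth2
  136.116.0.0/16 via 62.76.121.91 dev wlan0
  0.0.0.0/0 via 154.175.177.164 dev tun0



Longest prefix match for 158.197.24.43:
  /25 217.83.229.0: no
  /21 14.99.56.0: no
  /8 158.0.0.0: MATCH
  /16 136.116.0.0: no
  /0 0.0.0.0: MATCH
Selected: next-hop 151.174.146.20 via eth2 (matched /8)


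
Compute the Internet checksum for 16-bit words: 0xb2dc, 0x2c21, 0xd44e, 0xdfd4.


Sum all words (with carry folding):
+ 0xb2dc = 0xb2dc
+ 0x2c21 = 0xdefd
+ 0xd44e = 0xb34c
+ 0xdfd4 = 0x9321
One's complement: ~0x9321
Checksum = 0x6cde


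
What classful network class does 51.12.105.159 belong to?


First octet: 51
Binary: 00110011
0xxxxxxx -> Class A (1-126)
Class A, default mask 255.0.0.0 (/8)


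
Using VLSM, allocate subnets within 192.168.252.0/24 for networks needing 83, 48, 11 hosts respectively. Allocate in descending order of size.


83 hosts -> /25 (126 usable): 192.168.252.0/25
48 hosts -> /26 (62 usable): 192.168.252.128/26
11 hosts -> /28 (14 usable): 192.168.252.192/28
Allocation: 192.168.252.0/25 (83 hosts, 126 usable); 192.168.252.128/26 (48 hosts, 62 usable); 192.168.252.192/28 (11 hosts, 14 usable)


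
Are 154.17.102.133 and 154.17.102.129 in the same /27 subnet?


Mask: 255.255.255.224
154.17.102.133 AND mask = 154.17.102.128
154.17.102.129 AND mask = 154.17.102.128
Yes, same subnet (154.17.102.128)


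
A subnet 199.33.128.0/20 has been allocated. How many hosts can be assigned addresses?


Host bits = 32 - 20 = 12
Total addresses = 2^12 = 4096
Usable = total - 2 (network and broadcast)
Usable hosts: 4094


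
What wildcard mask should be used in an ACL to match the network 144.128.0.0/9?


Subnet mask: 255.128.0.0
Wildcard = 255.255.255.255 - subnet mask
255 - 255 = 0
255 - 128 = 127
255 - 0 = 255
255 - 0 = 255
Wildcard: 0.127.255.255


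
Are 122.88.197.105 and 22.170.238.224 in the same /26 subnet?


Mask: 255.255.255.192
122.88.197.105 AND mask = 122.88.197.64
22.170.238.224 AND mask = 22.170.238.192
No, different subnets (122.88.197.64 vs 22.170.238.192)


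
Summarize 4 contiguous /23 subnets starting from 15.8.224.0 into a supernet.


Original prefix: /23
Number of subnets: 4 = 2^2
New prefix = 23 - 2 = 21
Supernet: 15.8.224.0/21


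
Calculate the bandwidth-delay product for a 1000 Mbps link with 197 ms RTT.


BDP = bandwidth * RTT
= 1000 Mbps * 197 ms
= 1000 * 1e6 * 197 / 1000 bits
= 197000000 bits
= 24625000 bytes
= 24047.8516 KB
BDP = 197000000 bits (24625000 bytes)


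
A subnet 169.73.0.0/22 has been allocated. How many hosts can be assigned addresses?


Host bits = 32 - 22 = 10
Total addresses = 2^10 = 1024
Usable = total - 2 (network and broadcast)
Usable hosts: 1022


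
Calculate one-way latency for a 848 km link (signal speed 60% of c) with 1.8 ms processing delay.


Speed = 0.6 * 3e5 km/s = 180000 km/s
Propagation delay = 848 / 180000 = 0.0047 s = 4.7111 ms
Processing delay = 1.8 ms
Total one-way latency = 6.5111 ms


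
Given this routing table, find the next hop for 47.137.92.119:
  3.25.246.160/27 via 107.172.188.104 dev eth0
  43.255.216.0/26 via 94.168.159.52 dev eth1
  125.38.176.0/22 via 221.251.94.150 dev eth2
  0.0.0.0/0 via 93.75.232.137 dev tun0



Longest prefix match for 47.137.92.119:
  /27 3.25.246.160: no
  /26 43.255.216.0: no
  /22 125.38.176.0: no
  /0 0.0.0.0: MATCH
Selected: next-hop 93.75.232.137 via tun0 (matched /0)


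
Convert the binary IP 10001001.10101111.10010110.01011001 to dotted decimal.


10001001 = 137
10101111 = 175
10010110 = 150
01011001 = 89
IP: 137.175.150.89


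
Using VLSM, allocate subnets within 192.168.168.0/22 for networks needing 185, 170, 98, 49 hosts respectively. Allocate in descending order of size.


185 hosts -> /24 (254 usable): 192.168.168.0/24
170 hosts -> /24 (254 usable): 192.168.169.0/24
98 hosts -> /25 (126 usable): 192.168.170.0/25
49 hosts -> /26 (62 usable): 192.168.170.128/26
Allocation: 192.168.168.0/24 (185 hosts, 254 usable); 192.168.169.0/24 (170 hosts, 254 usable); 192.168.170.0/25 (98 hosts, 126 usable); 192.168.170.128/26 (49 hosts, 62 usable)


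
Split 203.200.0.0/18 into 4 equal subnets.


New prefix = 18 + 2 = 20
Each subnet has 4096 addresses
  203.200.0.0/20
  203.200.16.0/20
  203.200.32.0/20
  203.200.48.0/20
Subnets: 203.200.0.0/20, 203.200.16.0/20, 203.200.32.0/20, 203.200.48.0/20


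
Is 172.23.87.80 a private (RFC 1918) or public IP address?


RFC 1918 private ranges:
  10.0.0.0/8 (10.0.0.0 - 10.255.255.255)
  172.16.0.0/12 (172.16.0.0 - 172.31.255.255)
  192.168.0.0/16 (192.168.0.0 - 192.168.255.255)
Private (in 172.16.0.0/12)


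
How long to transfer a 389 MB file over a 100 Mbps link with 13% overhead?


Effective throughput = 100 * (1 - 13/100) = 87 Mbps
File size in Mb = 389 * 8 = 3112 Mb
Time = 3112 / 87
Time = 35.7701 seconds


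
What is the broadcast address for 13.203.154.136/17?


Network: 13.203.128.0/17
Host bits = 15
Set all host bits to 1:
Broadcast: 13.203.255.255


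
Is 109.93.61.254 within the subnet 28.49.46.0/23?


Subnet network: 28.49.46.0
Test IP AND mask: 109.93.60.0
No, 109.93.61.254 is not in 28.49.46.0/23


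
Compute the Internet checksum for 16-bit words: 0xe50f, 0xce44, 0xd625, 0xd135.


Sum all words (with carry folding):
+ 0xe50f = 0xe50f
+ 0xce44 = 0xb354
+ 0xd625 = 0x897a
+ 0xd135 = 0x5ab0
One's complement: ~0x5ab0
Checksum = 0xa54f


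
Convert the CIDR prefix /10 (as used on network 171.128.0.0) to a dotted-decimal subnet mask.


/10 means 10 network bits, 22 host bits
Binary: 11111111110000000000000000000000
Mask: 255.192.0.0


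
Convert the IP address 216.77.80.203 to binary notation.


216 = 11011000
77 = 01001101
80 = 01010000
203 = 11001011
Binary: 11011000.01001101.01010000.11001011


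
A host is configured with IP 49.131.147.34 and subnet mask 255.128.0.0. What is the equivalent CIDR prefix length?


Binary: 11111111.10000000.00000000.00000000
Count leading 1s
Prefix: /9


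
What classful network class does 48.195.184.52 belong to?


First octet: 48
Binary: 00110000
0xxxxxxx -> Class A (1-126)
Class A, default mask 255.0.0.0 (/8)


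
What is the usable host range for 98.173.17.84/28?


Network: 98.173.17.80
Broadcast: 98.173.17.95
First usable = network + 1
Last usable = broadcast - 1
Range: 98.173.17.81 to 98.173.17.94


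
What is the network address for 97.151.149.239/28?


IP:   01100001.10010111.10010101.11101111
Mask: 11111111.11111111.11111111.11110000
AND operation:
Net:  01100001.10010111.10010101.11100000
Network: 97.151.149.224/28


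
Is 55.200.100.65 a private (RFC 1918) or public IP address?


RFC 1918 private ranges:
  10.0.0.0/8 (10.0.0.0 - 10.255.255.255)
  172.16.0.0/12 (172.16.0.0 - 172.31.255.255)
  192.168.0.0/16 (192.168.0.0 - 192.168.255.255)
Public (not in any RFC 1918 range)


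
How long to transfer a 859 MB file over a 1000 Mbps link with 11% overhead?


Effective throughput = 1000 * (1 - 11/100) = 890 Mbps
File size in Mb = 859 * 8 = 6872 Mb
Time = 6872 / 890
Time = 7.7213 seconds


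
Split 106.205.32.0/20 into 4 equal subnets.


New prefix = 20 + 2 = 22
Each subnet has 1024 addresses
  106.205.32.0/22
  106.205.36.0/22
  106.205.40.0/22
  106.205.44.0/22
Subnets: 106.205.32.0/22, 106.205.36.0/22, 106.205.40.0/22, 106.205.44.0/22


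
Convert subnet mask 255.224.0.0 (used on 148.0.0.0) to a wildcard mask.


Subnet mask: 255.224.0.0
Wildcard = 255.255.255.255 - subnet mask
255 - 255 = 0
255 - 224 = 31
255 - 0 = 255
255 - 0 = 255
Wildcard: 0.31.255.255


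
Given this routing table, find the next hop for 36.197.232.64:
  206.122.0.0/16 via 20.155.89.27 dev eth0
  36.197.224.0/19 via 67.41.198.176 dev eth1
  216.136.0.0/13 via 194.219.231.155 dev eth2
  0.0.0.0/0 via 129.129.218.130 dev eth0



Longest prefix match for 36.197.232.64:
  /16 206.122.0.0: no
  /19 36.197.224.0: MATCH
  /13 216.136.0.0: no
  /0 0.0.0.0: MATCH
Selected: next-hop 67.41.198.176 via eth1 (matched /19)


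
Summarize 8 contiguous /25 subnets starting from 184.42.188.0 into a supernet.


Original prefix: /25
Number of subnets: 8 = 2^3
New prefix = 25 - 3 = 22
Supernet: 184.42.188.0/22


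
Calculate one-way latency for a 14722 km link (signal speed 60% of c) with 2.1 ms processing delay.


Speed = 0.6 * 3e5 km/s = 180000 km/s
Propagation delay = 14722 / 180000 = 0.0818 s = 81.7889 ms
Processing delay = 2.1 ms
Total one-way latency = 83.8889 ms


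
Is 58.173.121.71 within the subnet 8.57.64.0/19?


Subnet network: 8.57.64.0
Test IP AND mask: 58.173.96.0
No, 58.173.121.71 is not in 8.57.64.0/19


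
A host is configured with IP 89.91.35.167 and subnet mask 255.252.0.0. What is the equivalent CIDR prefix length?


Binary: 11111111.11111100.00000000.00000000
Count leading 1s
Prefix: /14


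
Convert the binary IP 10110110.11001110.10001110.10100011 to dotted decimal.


10110110 = 182
11001110 = 206
10001110 = 142
10100011 = 163
IP: 182.206.142.163


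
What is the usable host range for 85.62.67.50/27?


Network: 85.62.67.32
Broadcast: 85.62.67.63
First usable = network + 1
Last usable = broadcast - 1
Range: 85.62.67.33 to 85.62.67.62


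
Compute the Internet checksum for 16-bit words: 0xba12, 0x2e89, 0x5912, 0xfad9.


Sum all words (with carry folding):
+ 0xba12 = 0xba12
+ 0x2e89 = 0xe89b
+ 0x5912 = 0x41ae
+ 0xfad9 = 0x3c88
One's complement: ~0x3c88
Checksum = 0xc377


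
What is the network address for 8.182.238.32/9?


IP:   00001000.10110110.11101110.00100000
Mask: 11111111.10000000.00000000.00000000
AND operation:
Net:  00001000.10000000.00000000.00000000
Network: 8.128.0.0/9


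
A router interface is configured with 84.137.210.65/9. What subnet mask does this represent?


/9 means 9 network bits, 23 host bits
Binary: 11111111100000000000000000000000
Mask: 255.128.0.0


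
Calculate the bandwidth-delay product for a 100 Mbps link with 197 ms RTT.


BDP = bandwidth * RTT
= 100 Mbps * 197 ms
= 100 * 1e6 * 197 / 1000 bits
= 19700000 bits
= 2462500 bytes
= 2404.7852 KB
BDP = 19700000 bits (2462500 bytes)


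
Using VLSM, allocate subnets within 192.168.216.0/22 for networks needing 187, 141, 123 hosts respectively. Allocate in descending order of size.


187 hosts -> /24 (254 usable): 192.168.216.0/24
141 hosts -> /24 (254 usable): 192.168.217.0/24
123 hosts -> /25 (126 usable): 192.168.218.0/25
Allocation: 192.168.216.0/24 (187 hosts, 254 usable); 192.168.217.0/24 (141 hosts, 254 usable); 192.168.218.0/25 (123 hosts, 126 usable)


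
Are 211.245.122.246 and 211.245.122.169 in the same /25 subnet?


Mask: 255.255.255.128
211.245.122.246 AND mask = 211.245.122.128
211.245.122.169 AND mask = 211.245.122.128
Yes, same subnet (211.245.122.128)


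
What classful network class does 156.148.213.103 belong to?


First octet: 156
Binary: 10011100
10xxxxxx -> Class B (128-191)
Class B, default mask 255.255.0.0 (/16)


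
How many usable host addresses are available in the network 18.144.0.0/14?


Host bits = 32 - 14 = 18
Total addresses = 2^18 = 262144
Usable = total - 2 (network and broadcast)
Usable hosts: 262142


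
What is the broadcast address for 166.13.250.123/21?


Network: 166.13.248.0/21
Host bits = 11
Set all host bits to 1:
Broadcast: 166.13.255.255


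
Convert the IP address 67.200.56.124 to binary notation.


67 = 01000011
200 = 11001000
56 = 00111000
124 = 01111100
Binary: 01000011.11001000.00111000.01111100


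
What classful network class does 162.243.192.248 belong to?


First octet: 162
Binary: 10100010
10xxxxxx -> Class B (128-191)
Class B, default mask 255.255.0.0 (/16)


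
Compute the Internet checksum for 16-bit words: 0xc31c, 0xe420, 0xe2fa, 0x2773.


Sum all words (with carry folding):
+ 0xc31c = 0xc31c
+ 0xe420 = 0xa73d
+ 0xe2fa = 0x8a38
+ 0x2773 = 0xb1ab
One's complement: ~0xb1ab
Checksum = 0x4e54


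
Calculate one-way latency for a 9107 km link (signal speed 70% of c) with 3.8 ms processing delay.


Speed = 0.7 * 3e5 km/s = 210000 km/s
Propagation delay = 9107 / 210000 = 0.0434 s = 43.3667 ms
Processing delay = 3.8 ms
Total one-way latency = 47.1667 ms


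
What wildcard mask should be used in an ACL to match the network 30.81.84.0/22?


Subnet mask: 255.255.252.0
Wildcard = 255.255.255.255 - subnet mask
255 - 255 = 0
255 - 255 = 0
255 - 252 = 3
255 - 0 = 255
Wildcard: 0.0.3.255


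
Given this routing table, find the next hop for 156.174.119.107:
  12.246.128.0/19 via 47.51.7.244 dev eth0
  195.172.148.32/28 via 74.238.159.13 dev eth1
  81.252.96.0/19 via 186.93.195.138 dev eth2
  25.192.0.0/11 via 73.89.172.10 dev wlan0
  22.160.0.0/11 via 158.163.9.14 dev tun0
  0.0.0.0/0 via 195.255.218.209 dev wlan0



Longest prefix match for 156.174.119.107:
  /19 12.246.128.0: no
  /28 195.172.148.32: no
  /19 81.252.96.0: no
  /11 25.192.0.0: no
  /11 22.160.0.0: no
  /0 0.0.0.0: MATCH
Selected: next-hop 195.255.218.209 via wlan0 (matched /0)


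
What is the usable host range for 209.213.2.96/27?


Network: 209.213.2.96
Broadcast: 209.213.2.127
First usable = network + 1
Last usable = broadcast - 1
Range: 209.213.2.97 to 209.213.2.126


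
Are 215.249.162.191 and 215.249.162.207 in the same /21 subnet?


Mask: 255.255.248.0
215.249.162.191 AND mask = 215.249.160.0
215.249.162.207 AND mask = 215.249.160.0
Yes, same subnet (215.249.160.0)


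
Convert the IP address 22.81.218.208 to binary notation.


22 = 00010110
81 = 01010001
218 = 11011010
208 = 11010000
Binary: 00010110.01010001.11011010.11010000


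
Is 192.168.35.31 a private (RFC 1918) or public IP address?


RFC 1918 private ranges:
  10.0.0.0/8 (10.0.0.0 - 10.255.255.255)
  172.16.0.0/12 (172.16.0.0 - 172.31.255.255)
  192.168.0.0/16 (192.168.0.0 - 192.168.255.255)
Private (in 192.168.0.0/16)


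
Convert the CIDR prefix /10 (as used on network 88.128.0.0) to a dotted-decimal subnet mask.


/10 means 10 network bits, 22 host bits
Binary: 11111111110000000000000000000000
Mask: 255.192.0.0


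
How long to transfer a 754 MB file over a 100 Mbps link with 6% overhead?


Effective throughput = 100 * (1 - 6/100) = 94 Mbps
File size in Mb = 754 * 8 = 6032 Mb
Time = 6032 / 94
Time = 64.1702 seconds


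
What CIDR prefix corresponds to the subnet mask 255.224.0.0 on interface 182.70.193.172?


Binary: 11111111.11100000.00000000.00000000
Count leading 1s
Prefix: /11


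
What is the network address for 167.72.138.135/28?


IP:   10100111.01001000.10001010.10000111
Mask: 11111111.11111111.11111111.11110000
AND operation:
Net:  10100111.01001000.10001010.10000000
Network: 167.72.138.128/28


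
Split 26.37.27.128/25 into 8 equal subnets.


New prefix = 25 + 3 = 28
Each subnet has 16 addresses
  26.37.27.128/28
  26.37.27.144/28
  26.37.27.160/28
  26.37.27.176/28
  26.37.27.192/28
  26.37.27.208/28
  26.37.27.224/28
  26.37.27.240/28
Subnets: 26.37.27.128/28, 26.37.27.144/28, 26.37.27.160/28, 26.37.27.176/28, 26.37.27.192/28, 26.37.27.208/28, 26.37.27.224/28, 26.37.27.240/28


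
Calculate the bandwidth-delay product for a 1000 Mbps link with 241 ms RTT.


BDP = bandwidth * RTT
= 1000 Mbps * 241 ms
= 1000 * 1e6 * 241 / 1000 bits
= 241000000 bits
= 30125000 bytes
= 29418.9453 KB
BDP = 241000000 bits (30125000 bytes)


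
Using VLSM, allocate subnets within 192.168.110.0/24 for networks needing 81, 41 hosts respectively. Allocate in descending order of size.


81 hosts -> /25 (126 usable): 192.168.110.0/25
41 hosts -> /26 (62 usable): 192.168.110.128/26
Allocation: 192.168.110.0/25 (81 hosts, 126 usable); 192.168.110.128/26 (41 hosts, 62 usable)


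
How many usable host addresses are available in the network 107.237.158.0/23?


Host bits = 32 - 23 = 9
Total addresses = 2^9 = 512
Usable = total - 2 (network and broadcast)
Usable hosts: 510


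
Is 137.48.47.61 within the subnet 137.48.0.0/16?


Subnet network: 137.48.0.0
Test IP AND mask: 137.48.0.0
Yes, 137.48.47.61 is in 137.48.0.0/16


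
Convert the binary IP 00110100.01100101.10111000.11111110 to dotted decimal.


00110100 = 52
01100101 = 101
10111000 = 184
11111110 = 254
IP: 52.101.184.254


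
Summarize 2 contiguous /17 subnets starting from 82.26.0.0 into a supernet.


Original prefix: /17
Number of subnets: 2 = 2^1
New prefix = 17 - 1 = 16
Supernet: 82.26.0.0/16


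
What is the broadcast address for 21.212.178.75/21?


Network: 21.212.176.0/21
Host bits = 11
Set all host bits to 1:
Broadcast: 21.212.183.255


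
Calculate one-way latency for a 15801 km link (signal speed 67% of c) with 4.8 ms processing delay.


Speed = 0.67 * 3e5 km/s = 201000 km/s
Propagation delay = 15801 / 201000 = 0.0786 s = 78.6119 ms
Processing delay = 4.8 ms
Total one-way latency = 83.4119 ms


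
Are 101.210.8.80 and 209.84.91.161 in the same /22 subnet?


Mask: 255.255.252.0
101.210.8.80 AND mask = 101.210.8.0
209.84.91.161 AND mask = 209.84.88.0
No, different subnets (101.210.8.0 vs 209.84.88.0)


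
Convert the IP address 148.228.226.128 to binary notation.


148 = 10010100
228 = 11100100
226 = 11100010
128 = 10000000
Binary: 10010100.11100100.11100010.10000000


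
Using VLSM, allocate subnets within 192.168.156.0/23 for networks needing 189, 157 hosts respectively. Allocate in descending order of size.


189 hosts -> /24 (254 usable): 192.168.156.0/24
157 hosts -> /24 (254 usable): 192.168.157.0/24
Allocation: 192.168.156.0/24 (189 hosts, 254 usable); 192.168.157.0/24 (157 hosts, 254 usable)
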